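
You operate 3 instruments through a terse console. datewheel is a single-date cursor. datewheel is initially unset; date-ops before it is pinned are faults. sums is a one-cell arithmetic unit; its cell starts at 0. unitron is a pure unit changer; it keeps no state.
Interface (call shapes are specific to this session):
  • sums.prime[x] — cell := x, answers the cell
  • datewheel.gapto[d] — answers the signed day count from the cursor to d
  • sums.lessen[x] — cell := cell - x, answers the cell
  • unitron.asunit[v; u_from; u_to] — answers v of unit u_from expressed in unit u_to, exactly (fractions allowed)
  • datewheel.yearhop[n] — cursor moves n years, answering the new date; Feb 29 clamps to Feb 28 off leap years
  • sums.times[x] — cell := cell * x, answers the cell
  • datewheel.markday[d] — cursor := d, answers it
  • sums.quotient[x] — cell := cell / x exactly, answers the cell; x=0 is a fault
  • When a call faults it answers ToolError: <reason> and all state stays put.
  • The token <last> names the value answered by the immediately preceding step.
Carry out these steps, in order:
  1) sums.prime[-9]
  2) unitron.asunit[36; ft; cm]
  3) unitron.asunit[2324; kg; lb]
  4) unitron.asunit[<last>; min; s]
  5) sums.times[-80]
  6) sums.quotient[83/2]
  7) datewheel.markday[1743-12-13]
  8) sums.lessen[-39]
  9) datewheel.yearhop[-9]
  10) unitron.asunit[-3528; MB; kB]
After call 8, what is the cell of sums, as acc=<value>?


Answer: acc=4677/83

Derivation:
! 1. sums.prime(x→-9) : -9
! 2. unitron.asunit(v→36, u_from→ft, u_to→cm) : 27432/25
! 3. unitron.asunit(v→2324, u_from→kg, u_to→lb) : 33200000000/6479891
! 4. unitron.asunit(v→<last>, u_from→min, u_to→s) : 1992000000000/6479891
! 5. sums.times(x→-80) : 720
! 6. sums.quotient(x→83/2) : 1440/83
! 7. datewheel.markday(d→1743-12-13) : 1743-12-13
! 8. sums.lessen(x→-39) : 4677/83
! 9. datewheel.yearhop(n→-9) : 1734-12-13
! 10. unitron.asunit(v→-3528, u_from→MB, u_to→kB) : -3528000


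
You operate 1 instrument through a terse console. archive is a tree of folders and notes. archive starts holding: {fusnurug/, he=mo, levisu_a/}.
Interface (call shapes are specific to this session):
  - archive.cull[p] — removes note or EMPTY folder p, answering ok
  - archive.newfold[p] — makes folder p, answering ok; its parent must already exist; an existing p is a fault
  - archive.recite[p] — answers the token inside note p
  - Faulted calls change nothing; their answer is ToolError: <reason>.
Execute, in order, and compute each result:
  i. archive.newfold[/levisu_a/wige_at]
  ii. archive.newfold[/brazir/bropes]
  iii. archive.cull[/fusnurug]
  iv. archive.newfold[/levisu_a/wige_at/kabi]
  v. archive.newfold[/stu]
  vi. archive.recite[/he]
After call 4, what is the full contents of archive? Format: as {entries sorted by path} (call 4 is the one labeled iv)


Answer: {he=mo, levisu_a/, levisu_a/wige_at/, levisu_a/wige_at/kabi/}

Derivation:
Calling newfold passing p: /levisu_a/wige_at, — result: ok.
I run newfold passing p: /brazir/bropes, → ToolError: no parent.
I invoke cull passing p: /fusnurug, yielding ok.
I invoke newfold passing p: /levisu_a/wige_at/kabi, and get ok.
Then newfold passing p: /stu, giving ok.
Then recite passing p: /he, which returns mo.


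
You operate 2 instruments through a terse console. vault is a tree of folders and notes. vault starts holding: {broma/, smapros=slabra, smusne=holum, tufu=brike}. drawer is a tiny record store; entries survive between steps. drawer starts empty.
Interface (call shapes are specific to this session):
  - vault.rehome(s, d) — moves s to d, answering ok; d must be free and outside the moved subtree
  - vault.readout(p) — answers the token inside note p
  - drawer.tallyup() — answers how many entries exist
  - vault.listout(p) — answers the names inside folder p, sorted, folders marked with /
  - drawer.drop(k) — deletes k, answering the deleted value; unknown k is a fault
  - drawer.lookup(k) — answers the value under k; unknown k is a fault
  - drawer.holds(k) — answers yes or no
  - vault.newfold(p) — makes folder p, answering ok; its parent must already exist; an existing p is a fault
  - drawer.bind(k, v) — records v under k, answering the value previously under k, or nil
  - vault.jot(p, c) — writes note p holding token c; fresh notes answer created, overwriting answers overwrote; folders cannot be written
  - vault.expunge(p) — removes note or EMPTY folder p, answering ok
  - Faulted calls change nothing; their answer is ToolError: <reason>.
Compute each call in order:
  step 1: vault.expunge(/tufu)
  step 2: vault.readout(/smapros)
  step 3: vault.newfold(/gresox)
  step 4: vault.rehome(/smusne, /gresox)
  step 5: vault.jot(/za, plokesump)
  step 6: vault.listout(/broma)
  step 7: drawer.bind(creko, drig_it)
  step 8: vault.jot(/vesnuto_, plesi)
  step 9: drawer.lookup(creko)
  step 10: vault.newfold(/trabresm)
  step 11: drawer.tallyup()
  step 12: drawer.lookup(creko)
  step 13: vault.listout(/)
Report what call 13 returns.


Answer: [broma/, gresox/, smapros, smusne, trabresm/, vesnuto_, za]

Derivation:
// 1. vault.expunge(p=/tufu) ~> ok
// 2. vault.readout(p=/smapros) ~> slabra
// 3. vault.newfold(p=/gresox) ~> ok
// 4. vault.rehome(s=/smusne, d=/gresox) ~> ToolError: exists
// 5. vault.jot(p=/za, c=plokesump) ~> created
// 6. vault.listout(p=/broma) ~> []
// 7. drawer.bind(k=creko, v=drig_it) ~> nil
// 8. vault.jot(p=/vesnuto_, c=plesi) ~> created
// 9. drawer.lookup(k=creko) ~> drig_it
// 10. vault.newfold(p=/trabresm) ~> ok
// 11. drawer.tallyup() ~> 1
// 12. drawer.lookup(k=creko) ~> drig_it
// 13. vault.listout(p=/) ~> [broma/, gresox/, smapros, smusne, trabresm/, vesnuto_, za]


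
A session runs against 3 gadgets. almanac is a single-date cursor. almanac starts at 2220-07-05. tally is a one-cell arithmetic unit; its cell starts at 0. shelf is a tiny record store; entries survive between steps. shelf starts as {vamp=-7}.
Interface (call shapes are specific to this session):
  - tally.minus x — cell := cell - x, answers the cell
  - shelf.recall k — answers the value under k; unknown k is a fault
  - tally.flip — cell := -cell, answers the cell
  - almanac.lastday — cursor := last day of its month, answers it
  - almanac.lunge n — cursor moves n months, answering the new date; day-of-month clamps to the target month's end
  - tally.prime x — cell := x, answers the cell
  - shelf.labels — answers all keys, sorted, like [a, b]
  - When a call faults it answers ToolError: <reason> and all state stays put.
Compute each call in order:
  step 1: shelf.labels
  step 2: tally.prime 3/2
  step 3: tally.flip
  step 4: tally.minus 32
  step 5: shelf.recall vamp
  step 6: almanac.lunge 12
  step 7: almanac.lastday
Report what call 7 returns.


Answer: 2221-07-31

Derivation:
CALL shelf.labels[]
RET  [vamp]
CALL tally.prime[3/2]
RET  3/2
CALL tally.flip[]
RET  -3/2
CALL tally.minus[32]
RET  -67/2
CALL shelf.recall[vamp]
RET  -7
CALL almanac.lunge[12]
RET  2221-07-05
CALL almanac.lastday[]
RET  2221-07-31


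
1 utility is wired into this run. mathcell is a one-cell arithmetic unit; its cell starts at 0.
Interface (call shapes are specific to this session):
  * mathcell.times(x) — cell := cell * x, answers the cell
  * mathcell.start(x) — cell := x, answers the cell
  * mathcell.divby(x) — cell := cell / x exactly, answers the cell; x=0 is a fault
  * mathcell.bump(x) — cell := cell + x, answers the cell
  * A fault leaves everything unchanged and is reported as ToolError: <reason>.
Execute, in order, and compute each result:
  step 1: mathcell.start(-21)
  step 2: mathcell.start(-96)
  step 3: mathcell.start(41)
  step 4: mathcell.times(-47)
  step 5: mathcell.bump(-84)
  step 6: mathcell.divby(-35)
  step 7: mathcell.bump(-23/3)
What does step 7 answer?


Answer: 5228/105

Derivation:
% mathcell.start(x: -21) == -21
% mathcell.start(x: -96) == -96
% mathcell.start(x: 41) == 41
% mathcell.times(x: -47) == -1927
% mathcell.bump(x: -84) == -2011
% mathcell.divby(x: -35) == 2011/35
% mathcell.bump(x: -23/3) == 5228/105


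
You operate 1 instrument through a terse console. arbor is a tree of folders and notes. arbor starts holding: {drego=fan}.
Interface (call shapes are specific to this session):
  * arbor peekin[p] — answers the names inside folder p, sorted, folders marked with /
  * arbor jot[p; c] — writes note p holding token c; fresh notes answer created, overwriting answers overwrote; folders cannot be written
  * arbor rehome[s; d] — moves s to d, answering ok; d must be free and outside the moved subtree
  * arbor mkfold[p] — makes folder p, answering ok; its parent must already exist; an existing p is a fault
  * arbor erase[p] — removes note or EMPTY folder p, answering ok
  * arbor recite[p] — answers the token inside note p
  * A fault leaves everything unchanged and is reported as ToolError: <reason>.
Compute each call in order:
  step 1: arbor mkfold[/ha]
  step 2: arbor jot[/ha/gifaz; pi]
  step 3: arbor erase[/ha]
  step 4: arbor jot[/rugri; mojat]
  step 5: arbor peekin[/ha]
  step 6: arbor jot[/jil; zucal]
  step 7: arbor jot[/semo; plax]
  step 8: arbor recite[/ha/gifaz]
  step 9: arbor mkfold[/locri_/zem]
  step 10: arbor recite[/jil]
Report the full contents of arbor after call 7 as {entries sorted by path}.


Answer: {drego=fan, ha/, ha/gifaz=pi, jil=zucal, rugri=mojat, semo=plax}

Derivation:
> arbor mkfold p→/ha
  ok
> arbor jot p→/ha/gifaz c→pi
  created
> arbor erase p→/ha
  ToolError: not empty
> arbor jot p→/rugri c→mojat
  created
> arbor peekin p→/ha
  [gifaz]
> arbor jot p→/jil c→zucal
  created
> arbor jot p→/semo c→plax
  created
> arbor recite p→/ha/gifaz
  pi
> arbor mkfold p→/locri_/zem
  ToolError: no parent
> arbor recite p→/jil
  zucal


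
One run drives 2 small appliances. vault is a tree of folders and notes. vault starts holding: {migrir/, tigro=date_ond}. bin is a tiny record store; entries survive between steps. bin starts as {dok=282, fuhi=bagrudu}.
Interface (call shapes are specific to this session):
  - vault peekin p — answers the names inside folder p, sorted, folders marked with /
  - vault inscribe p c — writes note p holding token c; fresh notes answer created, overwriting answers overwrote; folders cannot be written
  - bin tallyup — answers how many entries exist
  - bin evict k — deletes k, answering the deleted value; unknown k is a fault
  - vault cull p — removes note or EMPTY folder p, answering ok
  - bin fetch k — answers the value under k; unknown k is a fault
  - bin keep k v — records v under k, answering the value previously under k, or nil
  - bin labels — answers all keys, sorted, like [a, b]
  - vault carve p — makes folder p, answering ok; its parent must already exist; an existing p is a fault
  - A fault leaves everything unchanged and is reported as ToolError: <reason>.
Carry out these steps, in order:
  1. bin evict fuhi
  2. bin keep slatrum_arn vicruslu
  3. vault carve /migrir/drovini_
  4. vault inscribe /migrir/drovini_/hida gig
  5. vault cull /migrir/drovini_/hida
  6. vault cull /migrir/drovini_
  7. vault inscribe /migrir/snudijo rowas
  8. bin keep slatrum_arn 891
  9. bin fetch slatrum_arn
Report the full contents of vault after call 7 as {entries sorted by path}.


Answer: {migrir/, migrir/snudijo=rowas, tigro=date_ond}

Derivation:
==> bin evict(k='fuhi')
<== bagrudu
==> bin keep(k='slatrum_arn', v='vicruslu')
<== nil
==> vault carve(p='/migrir/drovini_')
<== ok
==> vault inscribe(p='/migrir/drovini_/hida', c='gig')
<== created
==> vault cull(p='/migrir/drovini_/hida')
<== ok
==> vault cull(p='/migrir/drovini_')
<== ok
==> vault inscribe(p='/migrir/snudijo', c='rowas')
<== created
==> bin keep(k='slatrum_arn', v='891')
<== vicruslu
==> bin fetch(k='slatrum_arn')
<== 891


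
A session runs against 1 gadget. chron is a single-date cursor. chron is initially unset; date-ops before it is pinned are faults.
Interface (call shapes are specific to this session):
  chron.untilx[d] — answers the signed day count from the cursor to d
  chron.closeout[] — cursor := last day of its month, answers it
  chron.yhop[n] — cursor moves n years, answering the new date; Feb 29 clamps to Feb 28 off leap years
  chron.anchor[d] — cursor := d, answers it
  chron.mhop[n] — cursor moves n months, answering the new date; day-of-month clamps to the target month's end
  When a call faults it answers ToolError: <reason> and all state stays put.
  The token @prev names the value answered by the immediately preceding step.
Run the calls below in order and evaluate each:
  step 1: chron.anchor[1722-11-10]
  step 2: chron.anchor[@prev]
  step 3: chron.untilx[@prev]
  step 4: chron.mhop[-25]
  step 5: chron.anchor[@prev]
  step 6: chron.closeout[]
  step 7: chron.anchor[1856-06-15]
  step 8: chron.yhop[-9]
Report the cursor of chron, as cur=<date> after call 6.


Answer: cur=1720-10-31

Derivation:
> chron.anchor d: 1722-11-10
= 1722-11-10
> chron.anchor d: @prev
= 1722-11-10
> chron.untilx d: @prev
= 0
> chron.mhop n: -25
= 1720-10-10
> chron.anchor d: @prev
= 1720-10-10
> chron.closeout
= 1720-10-31
> chron.anchor d: 1856-06-15
= 1856-06-15
> chron.yhop n: -9
= 1847-06-15


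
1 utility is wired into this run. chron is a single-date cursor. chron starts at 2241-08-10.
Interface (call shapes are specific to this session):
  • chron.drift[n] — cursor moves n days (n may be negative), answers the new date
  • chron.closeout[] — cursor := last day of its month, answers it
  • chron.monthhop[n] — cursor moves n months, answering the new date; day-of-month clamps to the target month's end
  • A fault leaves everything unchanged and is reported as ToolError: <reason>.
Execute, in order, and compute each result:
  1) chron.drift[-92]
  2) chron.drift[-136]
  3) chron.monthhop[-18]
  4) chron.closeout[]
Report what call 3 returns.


Answer: 2239-06-25

Derivation:
Do: chron.drift[n→-92]
See: 2241-05-10
Do: chron.drift[n→-136]
See: 2240-12-25
Do: chron.monthhop[n→-18]
See: 2239-06-25
Do: chron.closeout[]
See: 2239-06-30


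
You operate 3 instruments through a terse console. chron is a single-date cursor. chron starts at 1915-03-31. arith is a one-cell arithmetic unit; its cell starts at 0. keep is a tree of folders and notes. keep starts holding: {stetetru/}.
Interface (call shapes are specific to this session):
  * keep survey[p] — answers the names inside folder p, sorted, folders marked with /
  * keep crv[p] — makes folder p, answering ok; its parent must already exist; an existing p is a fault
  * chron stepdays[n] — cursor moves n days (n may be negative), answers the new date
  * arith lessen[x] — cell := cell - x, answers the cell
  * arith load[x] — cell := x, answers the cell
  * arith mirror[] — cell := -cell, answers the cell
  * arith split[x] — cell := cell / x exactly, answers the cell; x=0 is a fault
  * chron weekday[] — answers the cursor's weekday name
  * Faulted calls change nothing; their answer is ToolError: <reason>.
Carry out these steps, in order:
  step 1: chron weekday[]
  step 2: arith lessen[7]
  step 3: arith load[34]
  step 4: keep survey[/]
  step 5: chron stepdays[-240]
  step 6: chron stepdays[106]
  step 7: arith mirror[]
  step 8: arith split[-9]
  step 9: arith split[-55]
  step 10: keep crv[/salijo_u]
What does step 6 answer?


Answer: 1914-11-17

Derivation:
Now I run chron weekday(), and get Wednesday.
I invoke arith lessen with x=7, and get -7.
I use arith load with x=34, → 34.
I run keep survey with p=/, and see [stetetru/].
Invoking chron stepdays with n=-240, and see 1914-08-03.
Calling chron stepdays with n=106, giving 1914-11-17.
Using arith mirror(), → -34.
Now I run arith split with x=-9: 34/9.
Calling arith split with x=-55, and get -34/495.
I try keep crv with p=/salijo_u, giving ok.


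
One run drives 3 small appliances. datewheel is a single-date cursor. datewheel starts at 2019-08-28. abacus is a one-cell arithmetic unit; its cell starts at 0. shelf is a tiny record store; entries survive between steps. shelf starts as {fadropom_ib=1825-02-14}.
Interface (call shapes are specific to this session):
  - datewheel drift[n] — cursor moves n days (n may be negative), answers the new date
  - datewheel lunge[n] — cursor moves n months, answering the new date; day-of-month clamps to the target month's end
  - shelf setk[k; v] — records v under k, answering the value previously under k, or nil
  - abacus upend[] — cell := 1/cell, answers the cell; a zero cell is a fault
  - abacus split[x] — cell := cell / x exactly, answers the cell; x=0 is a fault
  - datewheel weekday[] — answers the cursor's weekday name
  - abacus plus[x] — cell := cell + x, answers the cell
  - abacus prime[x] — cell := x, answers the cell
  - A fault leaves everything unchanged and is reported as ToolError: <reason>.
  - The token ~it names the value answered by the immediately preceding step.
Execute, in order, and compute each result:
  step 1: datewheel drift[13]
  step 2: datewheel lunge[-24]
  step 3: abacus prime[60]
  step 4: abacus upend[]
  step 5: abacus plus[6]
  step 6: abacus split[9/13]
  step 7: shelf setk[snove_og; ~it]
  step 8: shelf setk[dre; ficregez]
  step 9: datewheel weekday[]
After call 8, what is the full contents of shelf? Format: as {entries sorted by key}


Then datewheel drift(n='13'), — result: 2019-09-10.
Using datewheel lunge(n='-24'), and observe 2017-09-10.
Next I call abacus prime(x='60'), → 60.
Now I run abacus upend, which returns 1/60.
I invoke abacus plus(x='6'), yielding 361/60.
Now I run abacus split(x='9/13'), which returns 4693/540.
Calling shelf setk(k='snove_og', v='~it'): nil.
I call shelf setk(k='dre', v='ficregez'), and get nil.
Then datewheel weekday, and see Sunday.

Answer: {dre=ficregez, fadropom_ib=1825-02-14, snove_og=4693/540}


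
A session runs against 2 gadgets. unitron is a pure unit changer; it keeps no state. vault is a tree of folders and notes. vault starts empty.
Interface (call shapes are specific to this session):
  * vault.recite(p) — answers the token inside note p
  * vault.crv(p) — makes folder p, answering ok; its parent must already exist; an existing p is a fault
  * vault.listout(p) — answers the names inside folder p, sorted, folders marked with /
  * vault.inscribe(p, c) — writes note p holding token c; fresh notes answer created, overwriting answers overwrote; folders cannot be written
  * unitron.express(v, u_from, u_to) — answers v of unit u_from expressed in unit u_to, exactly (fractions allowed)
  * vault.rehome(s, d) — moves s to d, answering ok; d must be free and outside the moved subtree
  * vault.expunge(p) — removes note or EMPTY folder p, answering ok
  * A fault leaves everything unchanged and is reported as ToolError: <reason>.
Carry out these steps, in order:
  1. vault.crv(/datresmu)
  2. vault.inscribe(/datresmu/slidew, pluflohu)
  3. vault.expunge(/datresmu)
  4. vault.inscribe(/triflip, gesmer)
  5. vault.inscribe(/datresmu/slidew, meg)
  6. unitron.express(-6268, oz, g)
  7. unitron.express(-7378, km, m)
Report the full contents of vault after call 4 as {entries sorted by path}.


>>> crv p: /datresmu
= ok
>>> inscribe p: /datresmu/slidew c: pluflohu
= created
>>> expunge p: /datresmu
= ToolError: not empty
>>> inscribe p: /triflip c: gesmer
= created
>>> inscribe p: /datresmu/slidew c: meg
= overwrote
>>> express v: -6268 u_from: oz u_to: g
= -71077924379/400000
>>> express v: -7378 u_from: km u_to: m
= -7378000

Answer: {datresmu/, datresmu/slidew=pluflohu, triflip=gesmer}


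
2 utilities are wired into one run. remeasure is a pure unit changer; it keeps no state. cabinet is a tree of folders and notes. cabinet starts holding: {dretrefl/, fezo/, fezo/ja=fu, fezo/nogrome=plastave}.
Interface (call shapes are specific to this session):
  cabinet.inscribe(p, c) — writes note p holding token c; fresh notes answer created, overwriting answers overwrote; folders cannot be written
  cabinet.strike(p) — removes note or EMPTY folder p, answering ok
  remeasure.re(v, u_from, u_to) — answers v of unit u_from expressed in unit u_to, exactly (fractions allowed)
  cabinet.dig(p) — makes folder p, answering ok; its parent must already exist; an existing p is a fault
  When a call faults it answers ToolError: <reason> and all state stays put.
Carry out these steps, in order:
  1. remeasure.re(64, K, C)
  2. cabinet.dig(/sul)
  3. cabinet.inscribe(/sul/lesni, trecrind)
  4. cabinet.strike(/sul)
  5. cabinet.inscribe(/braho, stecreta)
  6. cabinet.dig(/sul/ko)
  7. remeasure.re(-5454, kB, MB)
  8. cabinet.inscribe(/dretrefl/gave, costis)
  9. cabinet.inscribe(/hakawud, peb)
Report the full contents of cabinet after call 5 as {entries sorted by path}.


-- remeasure.re(v: 64, u_from: K, u_to: C) == -4183/20
-- cabinet.dig(p: /sul) == ok
-- cabinet.inscribe(p: /sul/lesni, c: trecrind) == created
-- cabinet.strike(p: /sul) == ToolError: not empty
-- cabinet.inscribe(p: /braho, c: stecreta) == created
-- cabinet.dig(p: /sul/ko) == ok
-- remeasure.re(v: -5454, u_from: kB, u_to: MB) == -2727/500
-- cabinet.inscribe(p: /dretrefl/gave, c: costis) == created
-- cabinet.inscribe(p: /hakawud, c: peb) == created

Answer: {braho=stecreta, dretrefl/, fezo/, fezo/ja=fu, fezo/nogrome=plastave, sul/, sul/lesni=trecrind}


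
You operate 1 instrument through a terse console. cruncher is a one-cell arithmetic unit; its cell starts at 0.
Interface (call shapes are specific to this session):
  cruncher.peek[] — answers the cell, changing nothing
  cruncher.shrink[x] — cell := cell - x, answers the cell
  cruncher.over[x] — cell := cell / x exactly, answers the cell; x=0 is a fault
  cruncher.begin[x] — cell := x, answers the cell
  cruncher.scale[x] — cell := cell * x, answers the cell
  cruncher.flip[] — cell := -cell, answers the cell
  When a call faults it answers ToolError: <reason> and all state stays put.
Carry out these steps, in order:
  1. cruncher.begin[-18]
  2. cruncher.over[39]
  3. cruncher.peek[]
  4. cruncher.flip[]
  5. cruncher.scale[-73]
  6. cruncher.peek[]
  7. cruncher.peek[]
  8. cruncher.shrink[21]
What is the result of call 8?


Answer: -711/13

Derivation:
% cruncher.begin x=-18
[out] -18
% cruncher.over x=39
[out] -6/13
% cruncher.peek
[out] -6/13
% cruncher.flip
[out] 6/13
% cruncher.scale x=-73
[out] -438/13
% cruncher.peek
[out] -438/13
% cruncher.peek
[out] -438/13
% cruncher.shrink x=21
[out] -711/13


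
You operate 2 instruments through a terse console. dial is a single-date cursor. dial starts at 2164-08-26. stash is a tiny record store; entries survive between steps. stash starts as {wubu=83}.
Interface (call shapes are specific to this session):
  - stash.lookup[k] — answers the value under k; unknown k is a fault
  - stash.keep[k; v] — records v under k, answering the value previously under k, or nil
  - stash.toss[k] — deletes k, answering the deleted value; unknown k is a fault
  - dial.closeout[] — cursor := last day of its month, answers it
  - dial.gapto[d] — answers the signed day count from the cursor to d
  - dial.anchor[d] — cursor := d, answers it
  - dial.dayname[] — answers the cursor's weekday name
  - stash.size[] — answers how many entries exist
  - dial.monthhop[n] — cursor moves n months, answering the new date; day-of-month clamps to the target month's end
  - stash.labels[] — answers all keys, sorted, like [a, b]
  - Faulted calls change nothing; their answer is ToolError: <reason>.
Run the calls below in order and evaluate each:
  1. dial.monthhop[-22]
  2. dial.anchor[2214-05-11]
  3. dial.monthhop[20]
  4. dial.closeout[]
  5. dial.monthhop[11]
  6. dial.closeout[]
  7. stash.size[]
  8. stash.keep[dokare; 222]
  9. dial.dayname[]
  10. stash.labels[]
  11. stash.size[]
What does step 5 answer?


>> monthhop(n='-22')
<< 2162-10-26
>> anchor(d='2214-05-11')
<< 2214-05-11
>> monthhop(n='20')
<< 2216-01-11
>> closeout()
<< 2216-01-31
>> monthhop(n='11')
<< 2216-12-31
>> closeout()
<< 2216-12-31
>> size()
<< 1
>> keep(k='dokare', v='222')
<< nil
>> dayname()
<< Tuesday
>> labels()
<< [dokare, wubu]
>> size()
<< 2

Answer: 2216-12-31


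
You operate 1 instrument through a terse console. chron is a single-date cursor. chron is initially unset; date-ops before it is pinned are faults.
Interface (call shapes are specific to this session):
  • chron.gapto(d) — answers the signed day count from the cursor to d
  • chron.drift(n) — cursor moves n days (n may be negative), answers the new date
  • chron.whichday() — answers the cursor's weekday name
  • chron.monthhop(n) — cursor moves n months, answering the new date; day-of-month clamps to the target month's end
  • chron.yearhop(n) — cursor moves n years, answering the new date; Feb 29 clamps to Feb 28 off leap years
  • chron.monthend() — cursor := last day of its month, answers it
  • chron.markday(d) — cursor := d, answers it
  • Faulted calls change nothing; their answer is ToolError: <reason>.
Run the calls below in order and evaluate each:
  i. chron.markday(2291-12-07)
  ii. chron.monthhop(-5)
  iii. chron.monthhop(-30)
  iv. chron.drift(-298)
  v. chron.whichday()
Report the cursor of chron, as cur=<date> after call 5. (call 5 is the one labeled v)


Answer: cur=2288-03-15

Derivation:
I invoke chron.markday on d: 2291-12-07, and see 2291-12-07.
Invoking chron.monthhop on n: -5, giving 2291-07-07.
Calling chron.monthhop on n: -30: 2289-01-07.
Next I call chron.drift on n: -298, and see 2288-03-15.
Using chron.whichday(), yielding Thursday.


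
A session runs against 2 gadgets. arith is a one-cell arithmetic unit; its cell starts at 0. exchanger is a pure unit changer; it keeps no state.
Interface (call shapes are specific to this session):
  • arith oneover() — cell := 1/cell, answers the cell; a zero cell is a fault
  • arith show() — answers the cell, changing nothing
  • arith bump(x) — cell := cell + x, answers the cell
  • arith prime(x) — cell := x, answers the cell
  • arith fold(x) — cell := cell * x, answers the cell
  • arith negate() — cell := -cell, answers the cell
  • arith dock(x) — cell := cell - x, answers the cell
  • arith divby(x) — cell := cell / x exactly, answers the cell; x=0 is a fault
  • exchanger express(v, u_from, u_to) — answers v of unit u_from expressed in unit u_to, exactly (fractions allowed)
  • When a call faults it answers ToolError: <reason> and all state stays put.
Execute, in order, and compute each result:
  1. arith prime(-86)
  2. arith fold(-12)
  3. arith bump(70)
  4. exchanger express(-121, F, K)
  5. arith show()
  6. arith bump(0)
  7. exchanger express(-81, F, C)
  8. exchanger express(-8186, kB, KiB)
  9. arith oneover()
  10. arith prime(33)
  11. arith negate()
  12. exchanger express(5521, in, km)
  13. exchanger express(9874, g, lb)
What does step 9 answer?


Invoking arith prime using x→-86, and observe -86.
Then arith fold using x→-12, → 1032.
I use arith bump using x→70, and get 1102.
Next I call exchanger express using v→-121, u_from→F, u_to→K, — result: 3763/20.
I use arith show(), → 1102.
I try arith bump using x→0, and get 1102.
I run exchanger express using v→-81, u_from→F, u_to→C, yielding -565/9.
I use exchanger express using v→-8186, u_from→kB, u_to→KiB, and observe -511625/64.
Using arith oneover(): 1/1102.
Using arith prime using x→33, and get 33.
Invoking arith negate(), giving -33.
I call exchanger express using v→5521, u_from→in, u_to→km, which returns 701167/5000000.
I try exchanger express using v→9874, u_from→g, u_to→lb, and get 987400000/45359237.

Answer: 1/1102


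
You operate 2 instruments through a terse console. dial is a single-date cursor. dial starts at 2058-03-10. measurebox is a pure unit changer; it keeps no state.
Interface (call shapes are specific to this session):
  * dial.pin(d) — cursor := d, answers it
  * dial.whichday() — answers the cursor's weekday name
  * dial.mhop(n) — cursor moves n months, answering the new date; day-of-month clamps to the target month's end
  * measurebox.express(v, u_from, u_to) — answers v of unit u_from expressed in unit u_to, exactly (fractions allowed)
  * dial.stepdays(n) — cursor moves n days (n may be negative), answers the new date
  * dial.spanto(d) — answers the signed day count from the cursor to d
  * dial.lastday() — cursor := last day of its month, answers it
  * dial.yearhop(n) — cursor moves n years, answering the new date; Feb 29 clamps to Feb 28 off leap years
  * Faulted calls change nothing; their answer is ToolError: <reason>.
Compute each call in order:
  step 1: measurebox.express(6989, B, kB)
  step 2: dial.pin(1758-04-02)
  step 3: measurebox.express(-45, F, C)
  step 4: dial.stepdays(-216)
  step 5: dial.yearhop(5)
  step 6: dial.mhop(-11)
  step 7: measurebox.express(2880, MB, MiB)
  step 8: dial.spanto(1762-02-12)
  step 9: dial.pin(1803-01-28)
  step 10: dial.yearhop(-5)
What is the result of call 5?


Answer: 1762-08-29

Derivation:
I try measurebox.express on v: 6989, u_from: B, u_to: kB, giving 6989/1000.
Next I call dial.pin on d: 1758-04-02, and see 1758-04-02.
Now I run measurebox.express on v: -45, u_from: F, u_to: C, and see -385/9.
Using dial.stepdays on n: -216, — result: 1757-08-29.
I run dial.yearhop on n: 5, yielding 1762-08-29.
I run dial.mhop on n: -11, and observe 1761-09-29.
I use measurebox.express on v: 2880, u_from: MB, u_to: MiB, giving 703125/256.
Invoking dial.spanto on d: 1762-02-12, giving 136.
Invoking dial.pin on d: 1803-01-28, and see 1803-01-28.
Using dial.yearhop on n: -5, and observe 1798-01-28.


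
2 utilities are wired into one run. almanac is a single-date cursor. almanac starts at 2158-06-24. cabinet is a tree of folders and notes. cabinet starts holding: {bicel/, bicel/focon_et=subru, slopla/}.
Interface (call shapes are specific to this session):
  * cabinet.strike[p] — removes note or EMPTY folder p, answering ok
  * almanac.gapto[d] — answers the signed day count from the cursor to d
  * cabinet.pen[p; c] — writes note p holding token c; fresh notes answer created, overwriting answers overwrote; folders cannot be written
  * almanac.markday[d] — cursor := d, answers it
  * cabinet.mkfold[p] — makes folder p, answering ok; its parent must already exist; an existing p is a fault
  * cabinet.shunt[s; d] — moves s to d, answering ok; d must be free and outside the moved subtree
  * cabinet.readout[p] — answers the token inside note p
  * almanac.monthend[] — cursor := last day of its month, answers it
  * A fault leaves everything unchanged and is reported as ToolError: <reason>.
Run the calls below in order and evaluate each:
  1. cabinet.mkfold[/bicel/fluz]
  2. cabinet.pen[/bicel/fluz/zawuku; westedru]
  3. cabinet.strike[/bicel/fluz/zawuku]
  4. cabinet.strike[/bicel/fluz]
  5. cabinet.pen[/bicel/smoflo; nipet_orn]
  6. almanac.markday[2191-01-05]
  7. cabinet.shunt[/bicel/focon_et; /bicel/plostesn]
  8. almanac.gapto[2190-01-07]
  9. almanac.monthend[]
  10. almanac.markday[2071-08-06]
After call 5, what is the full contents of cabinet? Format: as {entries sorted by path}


// cabinet.mkfold(p→/bicel/fluz) => ok
// cabinet.pen(p→/bicel/fluz/zawuku, c→westedru) => created
// cabinet.strike(p→/bicel/fluz/zawuku) => ok
// cabinet.strike(p→/bicel/fluz) => ok
// cabinet.pen(p→/bicel/smoflo, c→nipet_orn) => created
// almanac.markday(d→2191-01-05) => 2191-01-05
// cabinet.shunt(s→/bicel/focon_et, d→/bicel/plostesn) => ok
// almanac.gapto(d→2190-01-07) => -363
// almanac.monthend() => 2191-01-31
// almanac.markday(d→2071-08-06) => 2071-08-06

Answer: {bicel/, bicel/focon_et=subru, bicel/smoflo=nipet_orn, slopla/}


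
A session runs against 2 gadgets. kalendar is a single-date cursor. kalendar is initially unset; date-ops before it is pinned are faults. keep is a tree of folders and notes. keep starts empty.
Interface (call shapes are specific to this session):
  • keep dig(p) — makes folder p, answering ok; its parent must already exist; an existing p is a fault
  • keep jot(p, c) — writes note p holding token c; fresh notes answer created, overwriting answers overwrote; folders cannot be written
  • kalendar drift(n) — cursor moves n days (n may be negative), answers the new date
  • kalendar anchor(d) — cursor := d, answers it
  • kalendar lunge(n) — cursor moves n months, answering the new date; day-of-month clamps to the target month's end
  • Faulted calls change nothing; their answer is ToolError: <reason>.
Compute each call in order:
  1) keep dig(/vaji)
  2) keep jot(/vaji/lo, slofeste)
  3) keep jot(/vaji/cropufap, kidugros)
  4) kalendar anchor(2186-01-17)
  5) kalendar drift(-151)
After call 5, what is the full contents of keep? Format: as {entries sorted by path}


Answer: {vaji/, vaji/cropufap=kidugros, vaji/lo=slofeste}

Derivation:
// 1. keep dig(p=/vaji) -> ok
// 2. keep jot(p=/vaji/lo, c=slofeste) -> created
// 3. keep jot(p=/vaji/cropufap, c=kidugros) -> created
// 4. kalendar anchor(d=2186-01-17) -> 2186-01-17
// 5. kalendar drift(n=-151) -> 2185-08-19


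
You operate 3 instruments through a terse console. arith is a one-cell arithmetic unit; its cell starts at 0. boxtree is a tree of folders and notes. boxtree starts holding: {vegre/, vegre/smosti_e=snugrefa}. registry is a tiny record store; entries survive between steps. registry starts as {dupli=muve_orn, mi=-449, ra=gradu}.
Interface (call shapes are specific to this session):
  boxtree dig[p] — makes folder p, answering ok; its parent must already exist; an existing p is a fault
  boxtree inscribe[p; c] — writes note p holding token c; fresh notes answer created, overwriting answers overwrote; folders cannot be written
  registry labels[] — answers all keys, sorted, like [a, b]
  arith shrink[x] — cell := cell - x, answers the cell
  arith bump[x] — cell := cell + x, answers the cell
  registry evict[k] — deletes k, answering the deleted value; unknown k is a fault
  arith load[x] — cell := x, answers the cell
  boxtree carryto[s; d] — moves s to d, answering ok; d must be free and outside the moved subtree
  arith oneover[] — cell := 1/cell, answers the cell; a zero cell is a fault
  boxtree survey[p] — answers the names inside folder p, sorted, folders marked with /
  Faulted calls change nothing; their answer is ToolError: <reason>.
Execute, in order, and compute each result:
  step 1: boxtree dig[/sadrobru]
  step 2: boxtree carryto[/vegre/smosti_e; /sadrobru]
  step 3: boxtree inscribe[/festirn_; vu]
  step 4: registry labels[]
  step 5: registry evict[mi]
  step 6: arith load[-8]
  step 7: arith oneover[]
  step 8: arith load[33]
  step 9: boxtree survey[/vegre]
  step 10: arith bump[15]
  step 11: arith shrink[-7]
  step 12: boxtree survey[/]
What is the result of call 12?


Answer: [festirn_, sadrobru/, vegre/]

Derivation:
-- 1. boxtree dig(p: /sadrobru) -> ok
-- 2. boxtree carryto(s: /vegre/smosti_e, d: /sadrobru) -> ToolError: exists
-- 3. boxtree inscribe(p: /festirn_, c: vu) -> created
-- 4. registry labels() -> [dupli, mi, ra]
-- 5. registry evict(k: mi) -> -449
-- 6. arith load(x: -8) -> -8
-- 7. arith oneover() -> -1/8
-- 8. arith load(x: 33) -> 33
-- 9. boxtree survey(p: /vegre) -> [smosti_e]
-- 10. arith bump(x: 15) -> 48
-- 11. arith shrink(x: -7) -> 55
-- 12. boxtree survey(p: /) -> [festirn_, sadrobru/, vegre/]


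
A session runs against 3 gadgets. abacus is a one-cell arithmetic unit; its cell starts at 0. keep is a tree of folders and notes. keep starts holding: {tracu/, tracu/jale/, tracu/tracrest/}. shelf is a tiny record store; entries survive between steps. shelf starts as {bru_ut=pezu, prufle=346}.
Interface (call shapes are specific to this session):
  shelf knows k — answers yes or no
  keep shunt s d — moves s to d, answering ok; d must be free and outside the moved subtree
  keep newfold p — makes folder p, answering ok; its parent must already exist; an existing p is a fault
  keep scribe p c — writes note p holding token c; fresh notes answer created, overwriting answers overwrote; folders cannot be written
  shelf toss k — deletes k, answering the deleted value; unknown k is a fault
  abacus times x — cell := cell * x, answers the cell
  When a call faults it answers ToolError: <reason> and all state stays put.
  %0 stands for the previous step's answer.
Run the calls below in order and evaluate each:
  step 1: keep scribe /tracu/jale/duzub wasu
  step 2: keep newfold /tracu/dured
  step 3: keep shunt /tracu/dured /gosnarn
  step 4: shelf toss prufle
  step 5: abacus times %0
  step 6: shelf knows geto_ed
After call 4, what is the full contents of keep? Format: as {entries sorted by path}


Do: keep scribe[p='/tracu/jale/duzub'; c='wasu']
See: created
Do: keep newfold[p='/tracu/dured']
See: ok
Do: keep shunt[s='/tracu/dured'; d='/gosnarn']
See: ok
Do: shelf toss[k='prufle']
See: 346
Do: abacus times[x='%0']
See: 0
Do: shelf knows[k='geto_ed']
See: no

Answer: {gosnarn/, tracu/, tracu/jale/, tracu/jale/duzub=wasu, tracu/tracrest/}


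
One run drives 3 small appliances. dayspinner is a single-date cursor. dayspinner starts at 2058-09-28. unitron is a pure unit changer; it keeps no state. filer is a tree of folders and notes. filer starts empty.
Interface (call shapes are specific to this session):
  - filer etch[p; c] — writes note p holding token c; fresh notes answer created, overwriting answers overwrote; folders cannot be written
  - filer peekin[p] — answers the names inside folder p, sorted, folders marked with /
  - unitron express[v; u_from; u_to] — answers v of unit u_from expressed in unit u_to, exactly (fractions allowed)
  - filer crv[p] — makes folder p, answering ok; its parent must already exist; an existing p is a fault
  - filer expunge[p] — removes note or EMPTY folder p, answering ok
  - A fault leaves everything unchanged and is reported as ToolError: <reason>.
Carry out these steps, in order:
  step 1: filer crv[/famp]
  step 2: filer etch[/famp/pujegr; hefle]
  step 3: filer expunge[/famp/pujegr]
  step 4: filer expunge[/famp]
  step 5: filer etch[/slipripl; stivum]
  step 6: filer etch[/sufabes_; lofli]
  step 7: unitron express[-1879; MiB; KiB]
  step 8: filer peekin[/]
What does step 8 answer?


# 1. filer crv(p=/famp) -> ok
# 2. filer etch(p=/famp/pujegr, c=hefle) -> created
# 3. filer expunge(p=/famp/pujegr) -> ok
# 4. filer expunge(p=/famp) -> ok
# 5. filer etch(p=/slipripl, c=stivum) -> created
# 6. filer etch(p=/sufabes_, c=lofli) -> created
# 7. unitron express(v=-1879, u_from=MiB, u_to=KiB) -> -1924096
# 8. filer peekin(p=/) -> [slipripl, sufabes_]

Answer: [slipripl, sufabes_]


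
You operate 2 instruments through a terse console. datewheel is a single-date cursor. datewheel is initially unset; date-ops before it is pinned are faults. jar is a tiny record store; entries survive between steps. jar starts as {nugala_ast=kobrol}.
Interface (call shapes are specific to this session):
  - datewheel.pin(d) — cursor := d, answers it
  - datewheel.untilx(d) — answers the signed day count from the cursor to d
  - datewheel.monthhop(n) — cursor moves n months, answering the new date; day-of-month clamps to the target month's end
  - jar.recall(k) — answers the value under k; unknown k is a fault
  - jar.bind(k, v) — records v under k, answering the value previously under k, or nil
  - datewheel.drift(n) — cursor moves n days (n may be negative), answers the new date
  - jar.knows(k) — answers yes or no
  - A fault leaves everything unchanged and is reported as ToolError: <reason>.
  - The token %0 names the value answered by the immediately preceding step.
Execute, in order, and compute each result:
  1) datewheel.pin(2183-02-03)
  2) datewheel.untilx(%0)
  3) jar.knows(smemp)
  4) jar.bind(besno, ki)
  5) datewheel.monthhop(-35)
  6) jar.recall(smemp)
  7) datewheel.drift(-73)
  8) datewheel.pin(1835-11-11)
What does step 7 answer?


Answer: 2179-12-21

Derivation:
Invoking datewheel.pin(d: 2183-02-03), yielding 2183-02-03.
Next I call datewheel.untilx(d: %0), yielding 0.
Now I run jar.knows(k: smemp): no.
Now I run jar.bind(k: besno, v: ki), and see nil.
I call datewheel.monthhop(n: -35): 2180-03-03.
Now I run jar.recall(k: smemp), and see ToolError: no such key smemp.
Calling datewheel.drift(n: -73): 2179-12-21.
Using datewheel.pin(d: 1835-11-11), — result: 1835-11-11.
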